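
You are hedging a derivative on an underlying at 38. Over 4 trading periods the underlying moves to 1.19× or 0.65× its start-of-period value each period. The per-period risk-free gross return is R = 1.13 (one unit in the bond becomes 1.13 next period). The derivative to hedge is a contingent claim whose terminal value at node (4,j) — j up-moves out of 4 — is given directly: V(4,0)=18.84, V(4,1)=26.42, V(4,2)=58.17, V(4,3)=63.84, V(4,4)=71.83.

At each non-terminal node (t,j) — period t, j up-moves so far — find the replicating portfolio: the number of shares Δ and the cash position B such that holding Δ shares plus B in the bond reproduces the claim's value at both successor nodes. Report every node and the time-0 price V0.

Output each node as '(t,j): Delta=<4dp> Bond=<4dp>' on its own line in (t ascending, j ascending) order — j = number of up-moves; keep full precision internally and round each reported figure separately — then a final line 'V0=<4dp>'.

(0,0): Delta=0.2756 Bond=31.4203
(1,0): Delta=0.6368 Bond=26.5843
(1,1): Delta=0.2510 Bond=36.6201
(2,0): Delta=2.9667 Bond=-7.3672
(2,1): Delta=0.4777 Bond=34.7162
(2,2): Delta=0.2355 Bond=42.2137
(3,0): Delta=1.3451 Bond=8.5982
(3,1): Delta=3.0775 Bond=-10.4403
(3,2): Delta=0.3002 Bond=45.4381
(3,3): Delta=0.2311 Bond=47.9844
V0=41.8939

The replicating-portfolio and risk-neutral prices coincide; use p* = (1.13−0.65)/(1.19−0.65) = 0.8889 for the latter.
Payoff layer (t=4): V(4,0)=18.8400, V(4,1)=26.4200, V(4,2)=58.1700, V(4,3)=63.8400, V(4,4)=71.8300
Node (3,0) S=10.4358: V=(p*·26.4200+(1−p*)·18.8400)/1.13=22.6352; Δ=(26.4200−18.8400)/(12.4185−6.7832)=1.3451; B=V−Δ·S=8.5982
Node (3,1) S=19.1055: V=(p*·58.1700+(1−p*)·26.4200)/1.13=48.3559; Δ=(58.1700−26.4200)/(22.7355−12.4185)=3.0775; B=V−Δ·S=-10.4403
Node (3,2) S=34.9777: V=(p*·63.8400+(1−p*)·58.1700)/1.13=55.9381; Δ=(63.8400−58.1700)/(41.6234−22.7355)=0.3002; B=V−Δ·S=45.4381
Node (3,3) S=64.0360: V=(p*·71.8300+(1−p*)·63.8400)/1.13=62.7807; Δ=(71.8300−63.8400)/(76.2029−41.6234)=0.2311; B=V−Δ·S=47.9844
Node (2,0) S=16.0550: V=(p*·48.3559+(1−p*)·22.6352)/1.13=40.2638; Δ=(48.3559−22.6352)/(19.1055−10.4358)=2.9667; B=V−Δ·S=-7.3672
Node (2,1) S=29.3930: V=(p*·55.9381+(1−p*)·48.3559)/1.13=48.7572; Δ=(55.9381−48.3559)/(34.9777−19.1055)=0.4777; B=V−Δ·S=34.7162
Node (2,2) S=53.8118: V=(p*·62.7807+(1−p*)·55.9381)/1.13=54.8853; Δ=(62.7807−55.9381)/(64.0360−34.9777)=0.2355; B=V−Δ·S=42.2137
Node (1,0) S=24.7000: V=(p*·48.7572+(1−p*)·40.2638)/1.13=42.3128; Δ=(48.7572−40.2638)/(29.3930−16.0550)=0.6368; B=V−Δ·S=26.5843
Node (1,1) S=45.2200: V=(p*·54.8853+(1−p*)·48.7572)/1.13=47.9685; Δ=(54.8853−48.7572)/(53.8118−29.3930)=0.2510; B=V−Δ·S=36.6201
Node (0,0) S=38.0000: V=(p*·47.9685+(1−p*)·42.3128)/1.13=41.8939; Δ=(47.9685−42.3128)/(45.2200−24.7000)=0.2756; B=V−Δ·S=31.4203
The time-0 hedge costs 41.8939, which is the no-arbitrage price.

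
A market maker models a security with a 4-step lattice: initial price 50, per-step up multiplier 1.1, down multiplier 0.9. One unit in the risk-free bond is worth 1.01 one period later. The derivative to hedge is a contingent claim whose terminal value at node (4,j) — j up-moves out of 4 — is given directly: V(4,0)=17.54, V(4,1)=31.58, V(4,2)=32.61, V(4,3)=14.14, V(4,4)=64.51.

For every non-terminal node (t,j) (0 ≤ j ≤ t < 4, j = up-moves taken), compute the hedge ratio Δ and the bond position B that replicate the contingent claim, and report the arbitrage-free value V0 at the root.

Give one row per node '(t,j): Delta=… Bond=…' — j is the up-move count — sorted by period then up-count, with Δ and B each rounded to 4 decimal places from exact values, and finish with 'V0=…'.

The replicating-portfolio and risk-neutral prices coincide; use p* = (1.01−0.9)/(1.1−0.9) = 0.5500 for the latter.
At expiry t=4: V(4,0)=17.5400, V(4,1)=31.5800, V(4,2)=32.6100, V(4,3)=14.1400, V(4,4)=64.5100
  t=3,j=0: stock 36.4500 → up 40.0950 (V=31.5800), down 32.8050 (V=17.5400). Price 25.0119; hedge Δ=1.9259, bond B=-45.1881.
  t=3,j=1: stock 44.5500 → up 49.0050 (V=32.6100), down 40.0950 (V=31.5800). Price 31.8282; hedge Δ=0.1156, bond B=26.6782.
  t=3,j=2: stock 54.4500 → up 59.8950 (V=14.1400), down 49.0050 (V=32.6100). Price 22.2292; hedge Δ=-1.6961, bond B=114.5792.
  t=3,j=3: stock 66.5500 → up 73.2050 (V=64.5100), down 59.8950 (V=14.1400). Price 41.4292; hedge Δ=3.7844, bond B=-210.4208.
  t=2,j=0: stock 40.5000 → up 44.5500 (V=31.8282), down 36.4500 (V=25.0119). Price 28.4761; hedge Δ=0.8415, bond B=-5.6056.
  t=2,j=1: stock 49.5000 → up 54.4500 (V=22.2292), down 44.5500 (V=31.8282). Price 26.2859; hedge Δ=-0.9696, bond B=74.2810.
  t=2,j=2: stock 60.5000 → up 66.5500 (V=41.4292), down 54.4500 (V=22.2292). Price 32.4646; hedge Δ=1.5868, bond B=-63.5354.
  t=1,j=0: stock 45.0000 → up 49.5000 (V=26.2859), down 40.5000 (V=28.4761). Price 27.0015; hedge Δ=-0.2434, bond B=37.9525.
  t=1,j=1: stock 55.0000 → up 60.5000 (V=32.4646), down 49.5000 (V=26.2859). Price 29.3903; hedge Δ=0.5617, bond B=-1.5030.
  t=0,j=0: stock 50.0000 → up 55.0000 (V=29.3903), down 45.0000 (V=27.0015). Price 28.0350; hedge Δ=0.2389, bond B=16.0910.
Each (Δ,B) replicates both successor values, so the strategy is self-financing and V0 is arbitrage-free.

(0,0): Delta=0.2389 Bond=16.0910
(1,0): Delta=-0.2434 Bond=37.9525
(1,1): Delta=0.5617 Bond=-1.5030
(2,0): Delta=0.8415 Bond=-5.6056
(2,1): Delta=-0.9696 Bond=74.2810
(2,2): Delta=1.5868 Bond=-63.5354
(3,0): Delta=1.9259 Bond=-45.1881
(3,1): Delta=0.1156 Bond=26.6782
(3,2): Delta=-1.6961 Bond=114.5792
(3,3): Delta=3.7844 Bond=-210.4208
V0=28.0350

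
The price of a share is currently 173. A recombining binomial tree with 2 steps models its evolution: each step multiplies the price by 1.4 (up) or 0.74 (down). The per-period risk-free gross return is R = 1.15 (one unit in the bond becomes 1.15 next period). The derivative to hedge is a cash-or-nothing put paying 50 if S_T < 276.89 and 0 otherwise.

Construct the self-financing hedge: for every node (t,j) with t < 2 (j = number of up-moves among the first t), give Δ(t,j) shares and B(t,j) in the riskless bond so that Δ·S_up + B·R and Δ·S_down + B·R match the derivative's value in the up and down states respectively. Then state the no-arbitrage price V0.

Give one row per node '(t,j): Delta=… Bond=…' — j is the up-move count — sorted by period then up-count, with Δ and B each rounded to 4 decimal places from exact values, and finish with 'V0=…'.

The replicating-portfolio and risk-neutral prices coincide; use p* = (1.15−0.74)/(1.4−0.74) = 0.6212 for the latter.
Terminal payoffs: V(2,0)=50.0000, V(2,1)=50.0000, V(2,2)=0.0000
  t=1,j=0: stock 128.0200 → up 179.2280 (V=50.0000), down 94.7348 (V=50.0000). Price 43.4783; hedge Δ=0.0000, bond B=43.4783.
  t=1,j=1: stock 242.2000 → up 339.0800 (V=0.0000), down 179.2280 (V=50.0000). Price 16.4690; hedge Δ=-0.3128, bond B=92.2266.
  t=0,j=0: stock 173.0000 → up 242.2000 (V=16.4690), down 128.0200 (V=43.4783). Price 23.2172; hedge Δ=-0.2365, bond B=64.1403.
The time-0 hedge costs 23.2172, which is the no-arbitrage price.

(0,0): Delta=-0.2365 Bond=64.1403
(1,0): Delta=0.0000 Bond=43.4783
(1,1): Delta=-0.3128 Bond=92.2266
V0=23.2172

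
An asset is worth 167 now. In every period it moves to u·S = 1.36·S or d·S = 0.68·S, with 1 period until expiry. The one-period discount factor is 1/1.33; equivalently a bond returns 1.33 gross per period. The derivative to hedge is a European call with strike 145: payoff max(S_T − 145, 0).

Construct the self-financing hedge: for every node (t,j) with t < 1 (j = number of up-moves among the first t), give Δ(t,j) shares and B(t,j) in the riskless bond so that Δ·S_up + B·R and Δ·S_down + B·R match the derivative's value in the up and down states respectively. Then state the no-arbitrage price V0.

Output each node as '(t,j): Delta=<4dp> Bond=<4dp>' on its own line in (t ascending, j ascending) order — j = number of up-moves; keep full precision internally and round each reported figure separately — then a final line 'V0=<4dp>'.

(0,0): Delta=0.7231 Bond=-61.7444
V0=59.0203

Risk-neutral probability p* = (R−d)/(u−d) = (1.33−0.68)/(1.36−0.68) = 0.9559.
At expiry t=1: V(1,0)=0.0000, V(1,1)=82.1200
(0,0): S=167.0000. Δ = (V_up−V_dn)/(S_up−S_dn) = (82.1200−0.0000)/(227.1200−113.5600) = 0.7231. V = [p*·82.1200 + (1−p*)·0.0000]/1.33 = 59.0203. B = V − Δ·S = -61.7444.
Check: Δ(0,0)·S0 + B(0,0) = 59.0203 = V0.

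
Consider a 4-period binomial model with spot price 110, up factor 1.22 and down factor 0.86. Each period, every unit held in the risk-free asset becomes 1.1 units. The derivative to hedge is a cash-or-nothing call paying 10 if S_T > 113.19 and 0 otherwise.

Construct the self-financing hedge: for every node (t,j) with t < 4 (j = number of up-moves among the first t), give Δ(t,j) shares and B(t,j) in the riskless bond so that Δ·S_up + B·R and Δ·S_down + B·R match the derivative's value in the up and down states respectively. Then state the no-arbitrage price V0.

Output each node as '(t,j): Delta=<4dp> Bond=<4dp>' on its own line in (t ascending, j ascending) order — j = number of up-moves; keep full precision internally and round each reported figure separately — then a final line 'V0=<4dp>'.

No-arbitrage ⇒ martingale measure with p* = (R−d)/(u−d) = 0.6667.
At expiry t=4: V(4,0)=0.0000, V(4,1)=0.0000, V(4,2)=10.0000, V(4,3)=10.0000, V(4,4)=10.0000
Node (3,0) S=69.9662: V=(p*·0.0000+(1−p*)·0.0000)/1.1=0.0000; Δ=(0.0000−0.0000)/(85.3587−60.1709)=0.0000; B=V−Δ·S=0.0000
Node (3,1) S=99.2543: V=(p*·10.0000+(1−p*)·0.0000)/1.1=6.0606; Δ=(10.0000−0.0000)/(121.0903−85.3587)=0.2799; B=V−Δ·S=-21.7172
Node (3,2) S=140.8026: V=(p*·10.0000+(1−p*)·10.0000)/1.1=9.0909; Δ=(10.0000−10.0000)/(171.7792−121.0903)=0.0000; B=V−Δ·S=9.0909
Node (3,3) S=199.7433: V=(p*·10.0000+(1−p*)·10.0000)/1.1=9.0909; Δ=(10.0000−10.0000)/(243.6868−171.7792)=0.0000; B=V−Δ·S=9.0909
Node (2,0) S=81.3560: V=(p*·6.0606+(1−p*)·0.0000)/1.1=3.6731; Δ=(6.0606−0.0000)/(99.2543−69.9662)=0.2069; B=V−Δ·S=-13.1619
Node (2,1) S=115.4120: V=(p*·9.0909+(1−p*)·6.0606)/1.1=7.3462; Δ=(9.0909−6.0606)/(140.8026−99.2543)=0.0729; B=V−Δ·S=-1.0713
Node (2,2) S=163.7240: V=(p*·9.0909+(1−p*)·9.0909)/1.1=8.2645; Δ=(9.0909−9.0909)/(199.7433−140.8026)=0.0000; B=V−Δ·S=8.2645
Node (1,0) S=94.6000: V=(p*·7.3462+(1−p*)·3.6731)/1.1=5.5653; Δ=(7.3462−3.6731)/(115.4120−81.3560)=0.1079; B=V−Δ·S=-4.6377
Node (1,1) S=134.2000: V=(p*·8.2645+(1−p*)·7.3462)/1.1=7.2349; Δ=(8.2645−7.3462)/(163.7240−115.4120)=0.0190; B=V−Δ·S=4.6841
Node (0,0) S=110.0000: V=(p*·7.2349+(1−p*)·5.5653)/1.1=6.0712; Δ=(7.2349−5.5653)/(134.2000−94.6000)=0.0422; B=V−Δ·S=1.4335
Check: Δ(0,0)·S0 + B(0,0) = 6.0712 = V0.

(0,0): Delta=0.0422 Bond=1.4335
(1,0): Delta=0.1079 Bond=-4.6377
(1,1): Delta=0.0190 Bond=4.6841
(2,0): Delta=0.2069 Bond=-13.1619
(2,1): Delta=0.0729 Bond=-1.0713
(2,2): Delta=0.0000 Bond=8.2645
(3,0): Delta=0.0000 Bond=0.0000
(3,1): Delta=0.2799 Bond=-21.7172
(3,2): Delta=0.0000 Bond=9.0909
(3,3): Delta=0.0000 Bond=9.0909
V0=6.0712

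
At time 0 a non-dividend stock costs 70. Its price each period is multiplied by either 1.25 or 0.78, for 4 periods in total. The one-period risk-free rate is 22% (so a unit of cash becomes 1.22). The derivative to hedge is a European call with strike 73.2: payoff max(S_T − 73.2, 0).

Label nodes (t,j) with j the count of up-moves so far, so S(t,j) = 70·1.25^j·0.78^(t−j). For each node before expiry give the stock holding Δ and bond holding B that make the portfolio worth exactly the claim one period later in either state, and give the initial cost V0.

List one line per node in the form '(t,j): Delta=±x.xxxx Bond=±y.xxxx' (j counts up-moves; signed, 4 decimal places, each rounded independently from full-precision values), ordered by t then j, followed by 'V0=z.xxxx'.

(0,0): Delta=0.9764 Bond=-31.3146
(1,0): Delta=0.7673 Bond=-26.7856
(1,1): Delta=0.9853 Bond=-38.9824
(2,0): Delta=0.0000 Bond=0.0000
(2,1): Delta=0.8000 Bond=-34.9065
(2,2): Delta=0.9932 Bond=-48.4211
(3,0): Delta=0.0000 Bond=0.0000
(3,1): Delta=0.0000 Bond=0.0000
(3,2): Delta=0.8340 Bond=-45.4895
(3,3): Delta=1.0000 Bond=-60.0000
V0=37.0362

Risk-neutral probability p* = (R−d)/(u−d) = (1.22−0.78)/(1.25−0.78) = 0.9362.
Terminal payoffs: V(4,0)=0.0000, V(4,1)=0.0000, V(4,2)=0.0000, V(4,3)=33.4406, V(4,4)=97.6984
(3,0): S=33.2186. Δ = (V_up−V_dn)/(S_up−S_dn) = (0.0000−0.0000)/(41.5233−25.9105) = 0.0000. V = [p*·0.0000 + (1−p*)·0.0000]/1.22 = 0.0000. B = V − Δ·S = 0.0000.
(3,1): S=53.2350. Δ = (V_up−V_dn)/(S_up−S_dn) = (0.0000−0.0000)/(66.5438−41.5233) = 0.0000. V = [p*·0.0000 + (1−p*)·0.0000]/1.22 = 0.0000. B = V − Δ·S = 0.0000.
(3,2): S=85.3125. Δ = (V_up−V_dn)/(S_up−S_dn) = (33.4406−0.0000)/(106.6406−66.5438) = 0.8340. V = [p*·33.4406 + (1−p*)·0.0000]/1.22 = 25.6608. B = V − Δ·S = -45.4895.
(3,3): S=136.7188. Δ = (V_up−V_dn)/(S_up−S_dn) = (97.6984−33.4406)/(170.8984−106.6406) = 1.0000. V = [p*·97.6984 + (1−p*)·33.4406]/1.22 = 76.7187. B = V − Δ·S = -60.0000.
(2,0): S=42.5880. Δ = (V_up−V_dn)/(S_up−S_dn) = (0.0000−0.0000)/(53.2350−33.2186) = 0.0000. V = [p*·0.0000 + (1−p*)·0.0000]/1.22 = 0.0000. B = V − Δ·S = 0.0000.
(2,1): S=68.2500. Δ = (V_up−V_dn)/(S_up−S_dn) = (25.6608−0.0000)/(85.3125−53.2350) = 0.8000. V = [p*·25.6608 + (1−p*)·0.0000]/1.22 = 19.6908. B = V − Δ·S = -34.9065.
(2,2): S=109.3750. Δ = (V_up−V_dn)/(S_up−S_dn) = (76.7187−25.6608)/(136.7188−85.3125) = 0.9932. V = [p*·76.7187 + (1−p*)·25.6608]/1.22 = 60.2129. B = V − Δ·S = -48.4211.
(1,0): S=54.6000. Δ = (V_up−V_dn)/(S_up−S_dn) = (19.6908−0.0000)/(68.2500−42.5880) = 0.7673. V = [p*·19.6908 + (1−p*)·0.0000]/1.22 = 15.1098. B = V − Δ·S = -26.7856.
(1,1): S=87.5000. Δ = (V_up−V_dn)/(S_up−S_dn) = (60.2129−19.6908)/(109.3750−68.2500) = 0.9853. V = [p*·60.2129 + (1−p*)·19.6908]/1.22 = 47.2347. B = V − Δ·S = -38.9824.
(0,0): S=70.0000. Δ = (V_up−V_dn)/(S_up−S_dn) = (47.2347−15.1098)/(87.5000−54.6000) = 0.9764. V = [p*·47.2347 + (1−p*)·15.1098]/1.22 = 37.0362. B = V − Δ·S = -31.3146.
The time-0 hedge costs 37.0362, which is the no-arbitrage price.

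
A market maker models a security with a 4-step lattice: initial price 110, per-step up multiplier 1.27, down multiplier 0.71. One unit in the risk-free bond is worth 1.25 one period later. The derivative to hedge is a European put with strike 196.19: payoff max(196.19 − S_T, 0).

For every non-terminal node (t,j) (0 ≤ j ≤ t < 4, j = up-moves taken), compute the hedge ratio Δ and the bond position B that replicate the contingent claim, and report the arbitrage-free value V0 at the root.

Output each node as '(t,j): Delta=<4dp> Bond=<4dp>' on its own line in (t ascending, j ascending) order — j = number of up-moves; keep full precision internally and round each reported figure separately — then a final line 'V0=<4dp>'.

Under the risk-neutral measure, an up-move has probability p* = (R−d)/(u−d) = 0.9643 and values discount at R = 1.25.
Payoff layer (t=4): V(4,0)=168.2372, V(4,1)=146.1898, V(4,2)=106.7531, V(4,3)=36.2113, V(4,4)=0.0000
(3,0): S=39.3702. Δ = (V_up−V_dn)/(S_up−S_dn) = (146.1898−168.2372)/(50.0002−27.9528) = -1.0000. V = [p*·146.1898 + (1−p*)·168.2372]/1.25 = 117.5818. B = V − Δ·S = 156.9520.
(3,1): S=70.4228. Δ = (V_up−V_dn)/(S_up−S_dn) = (106.7531−146.1898)/(89.4369−50.0002) = -1.0000. V = [p*·106.7531 + (1−p*)·146.1898]/1.25 = 86.5292. B = V − Δ·S = 156.9520.
(3,2): S=125.9675. Δ = (V_up−V_dn)/(S_up−S_dn) = (36.2113−106.7531)/(159.9787−89.4369) = -1.0000. V = [p*·36.2113 + (1−p*)·106.7531]/1.25 = 30.9845. B = V − Δ·S = 156.9520.
(3,3): S=225.3221. Δ = (V_up−V_dn)/(S_up−S_dn) = (0.0000−36.2113)/(286.1591−159.9787) = -0.2870. V = [p*·0.0000 + (1−p*)·36.2113]/1.25 = 1.0346. B = V − Δ·S = 65.6976.
(2,0): S=55.4510. Δ = (V_up−V_dn)/(S_up−S_dn) = (86.5292−117.5818)/(70.4228−39.3702) = -1.0000. V = [p*·86.5292 + (1−p*)·117.5818]/1.25 = 70.1106. B = V − Δ·S = 125.5616.
(2,1): S=99.1870. Δ = (V_up−V_dn)/(S_up−S_dn) = (30.9845−86.5292)/(125.9675−70.4228) = -1.0000. V = [p*·30.9845 + (1−p*)·86.5292]/1.25 = 26.3746. B = V − Δ·S = 125.5616.
(2,2): S=177.4190. Δ = (V_up−V_dn)/(S_up−S_dn) = (1.0346−30.9845)/(225.3221−125.9675) = -0.3014. V = [p*·1.0346 + (1−p*)·30.9845]/1.25 = 1.6834. B = V − Δ·S = 55.1654.
(1,0): S=78.1000. Δ = (V_up−V_dn)/(S_up−S_dn) = (26.3746−70.1106)/(99.1870−55.4510) = -1.0000. V = [p*·26.3746 + (1−p*)·70.1106]/1.25 = 22.3493. B = V − Δ·S = 100.4493.
(1,1): S=139.7000. Δ = (V_up−V_dn)/(S_up−S_dn) = (1.6834−26.3746)/(177.4190−99.1870) = -0.3156. V = [p*·1.6834 + (1−p*)·26.3746]/1.25 = 2.0522. B = V − Δ·S = 46.1436.
(0,0): S=110.0000. Δ = (V_up−V_dn)/(S_up−S_dn) = (2.0522−22.3493)/(139.7000−78.1000) = -0.3295. V = [p*·2.0522 + (1−p*)·22.3493]/1.25 = 2.2217. B = V − Δ·S = 38.4665.
Each (Δ,B) replicates both successor values, so the strategy is self-financing and V0 is arbitrage-free.

(0,0): Delta=-0.3295 Bond=38.4665
(1,0): Delta=-1.0000 Bond=100.4493
(1,1): Delta=-0.3156 Bond=46.1436
(2,0): Delta=-1.0000 Bond=125.5616
(2,1): Delta=-1.0000 Bond=125.5616
(2,2): Delta=-0.3014 Bond=55.1654
(3,0): Delta=-1.0000 Bond=156.9520
(3,1): Delta=-1.0000 Bond=156.9520
(3,2): Delta=-1.0000 Bond=156.9520
(3,3): Delta=-0.2870 Bond=65.6976
V0=2.2217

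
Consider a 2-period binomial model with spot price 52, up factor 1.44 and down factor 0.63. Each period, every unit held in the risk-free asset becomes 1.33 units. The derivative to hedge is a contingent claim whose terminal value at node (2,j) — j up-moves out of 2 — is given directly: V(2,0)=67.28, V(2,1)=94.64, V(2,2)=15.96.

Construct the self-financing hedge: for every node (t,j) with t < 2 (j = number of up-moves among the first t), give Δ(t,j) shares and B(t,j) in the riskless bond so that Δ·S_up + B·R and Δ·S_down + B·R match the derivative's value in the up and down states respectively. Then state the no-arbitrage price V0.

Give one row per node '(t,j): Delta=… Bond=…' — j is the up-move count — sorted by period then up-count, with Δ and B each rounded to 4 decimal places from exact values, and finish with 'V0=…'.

(0,0): Delta=-1.1474 Bond=79.6651
(1,0): Delta=1.0311 Bond=34.5865
(1,1): Delta=-1.2972 Bond=117.1696
V0=19.9979

The replicating-portfolio and risk-neutral prices coincide; use p* = (1.33−0.63)/(1.44−0.63) = 0.8642 for the latter.
Payoff layer (t=2): V(2,0)=67.2800, V(2,1)=94.6400, V(2,2)=15.9600
(1,0): S=32.7600. Δ = (V_up−V_dn)/(S_up−S_dn) = (94.6400−67.2800)/(47.1744−20.6388) = 1.0311. V = [p*·94.6400 + (1−p*)·67.2800]/1.33 = 68.3642. B = V − Δ·S = 34.5865.
(1,1): S=74.8800. Δ = (V_up−V_dn)/(S_up−S_dn) = (15.9600−94.6400)/(107.8272−47.1744) = -1.2972. V = [p*·15.9600 + (1−p*)·94.6400]/1.33 = 20.0338. B = V − Δ·S = 117.1696.
(0,0): S=52.0000. Δ = (V_up−V_dn)/(S_up−S_dn) = (20.0338−68.3642)/(74.8800−32.7600) = -1.1474. V = [p*·20.0338 + (1−p*)·68.3642]/1.33 = 19.9979. B = V − Δ·S = 79.6651.
Each (Δ,B) replicates both successor values, so the strategy is self-financing and V0 is arbitrage-free.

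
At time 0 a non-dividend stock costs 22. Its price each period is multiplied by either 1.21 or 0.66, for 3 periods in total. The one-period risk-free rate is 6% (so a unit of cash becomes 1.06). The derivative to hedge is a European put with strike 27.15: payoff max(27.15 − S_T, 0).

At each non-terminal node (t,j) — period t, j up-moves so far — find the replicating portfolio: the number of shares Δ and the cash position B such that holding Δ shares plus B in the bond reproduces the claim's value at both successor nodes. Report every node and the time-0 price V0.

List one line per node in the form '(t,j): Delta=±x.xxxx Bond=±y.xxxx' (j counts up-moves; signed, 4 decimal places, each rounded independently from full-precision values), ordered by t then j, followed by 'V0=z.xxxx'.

The replicating-portfolio and risk-neutral prices coincide; use p* = (1.06−0.66)/(1.21−0.66) = 0.7273 for the latter.
At expiry t=3: V(3,0)=20.8251, V(3,1)=15.5543, V(3,2)=5.8913, V(3,3)=0.0000
  t=2,j=0: stock 9.5832 → up 11.5957 (V=15.5543), down 6.3249 (V=20.8251). Price 16.0300; hedge Δ=-1.0000, bond B=25.6132.
  t=2,j=1: stock 17.5692 → up 21.2587 (V=5.8913), down 11.5957 (V=15.5543). Price 8.0440; hedge Δ=-1.0000, bond B=25.6132.
  t=2,j=2: stock 32.2102 → up 38.9743 (V=0.0000), down 21.2587 (V=5.8913). Price 1.5158; hedge Δ=-0.3325, bond B=12.2272.
  t=1,j=0: stock 14.5200 → up 17.5692 (V=8.0440), down 9.5832 (V=16.0300). Price 9.6434; hedge Δ=-1.0000, bond B=24.1634.
  t=1,j=1: stock 26.6200 → up 32.2102 (V=1.5158), down 17.5692 (V=8.0440). Price 3.1096; hedge Δ=-0.4459, bond B=14.9792.
  t=0,j=0: stock 22.0000 → up 26.6200 (V=3.1096), down 14.5200 (V=9.6434). Price 4.6147; hedge Δ=-0.5400, bond B=16.4943.
Check: Δ(0,0)·S0 + B(0,0) = 4.6147 = V0.

(0,0): Delta=-0.5400 Bond=16.4943
(1,0): Delta=-1.0000 Bond=24.1634
(1,1): Delta=-0.4459 Bond=14.9792
(2,0): Delta=-1.0000 Bond=25.6132
(2,1): Delta=-1.0000 Bond=25.6132
(2,2): Delta=-0.3325 Bond=12.2272
V0=4.6147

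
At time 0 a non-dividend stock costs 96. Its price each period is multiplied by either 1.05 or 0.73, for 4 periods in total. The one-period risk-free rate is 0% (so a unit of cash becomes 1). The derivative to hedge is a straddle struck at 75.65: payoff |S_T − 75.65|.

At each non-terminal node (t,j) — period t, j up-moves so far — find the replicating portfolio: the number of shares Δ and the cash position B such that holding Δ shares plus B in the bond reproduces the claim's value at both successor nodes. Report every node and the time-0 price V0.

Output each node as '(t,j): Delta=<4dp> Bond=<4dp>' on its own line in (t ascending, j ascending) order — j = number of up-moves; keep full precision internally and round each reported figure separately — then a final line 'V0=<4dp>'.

(0,0): Delta=0.5097 Bond=-23.5705
(1,0): Delta=-0.6523 Bond=57.8622
(1,1): Delta=0.6593 Bond=-38.6507
(2,0): Delta=-1.0000 Bond=75.6500
(2,1): Delta=-0.6075 Bond=54.5682
(2,2): Delta=0.8224 Bond=-55.9134
(3,0): Delta=-1.0000 Bond=75.6500
(3,1): Delta=-1.0000 Bond=75.6500
(3,2): Delta=-0.5570 Bond=50.6641
(3,3): Delta=1.0000 Bond=-75.6500
V0=25.3604

No-arbitrage ⇒ martingale measure with p* = (R−d)/(u−d) = 0.8437.
At expiry t=4: V(4,0)=48.3877, V(4,1)=36.4371, V(4,2)=19.2479, V(4,3)=5.4764, V(4,4)=41.0386
  t=3,j=0: stock 37.3456 → up 39.2129 (V=36.4371), down 27.2623 (V=48.3877). Price 38.3044; hedge Δ=-1.0000, bond B=75.6500.
  t=3,j=1: stock 53.7163 → up 56.4021 (V=19.2479), down 39.2129 (V=36.4371). Price 21.9337; hedge Δ=-1.0000, bond B=75.6500.
  t=3,j=2: stock 77.2632 → up 81.1264 (V=5.4764), down 56.4021 (V=19.2479). Price 7.6282; hedge Δ=-0.5570, bond B=50.6641.
  t=3,j=3: stock 111.1320 → up 116.6886 (V=41.0386), down 81.1264 (V=5.4764). Price 35.4820; hedge Δ=1.0000, bond B=-75.6500.
  t=2,j=0: stock 51.1584 → up 53.7163 (V=21.9337), down 37.3456 (V=38.3044). Price 24.4916; hedge Δ=-1.0000, bond B=75.6500.
  t=2,j=1: stock 73.5840 → up 77.2632 (V=7.6282), down 53.7163 (V=21.9337). Price 9.8634; hedge Δ=-0.6075, bond B=54.5682.
  t=2,j=2: stock 105.8400 → up 111.1320 (V=35.4820), down 77.2632 (V=7.6282). Price 31.1298; hedge Δ=0.8224, bond B=-55.9134.
  t=1,j=0: stock 70.0800 → up 73.5840 (V=9.8634), down 51.1584 (V=24.4916). Price 12.1491; hedge Δ=-0.6523, bond B=57.8622.
  t=1,j=1: stock 100.8000 → up 105.8400 (V=31.1298), down 73.5840 (V=9.8634). Price 27.8070; hedge Δ=0.6593, bond B=-38.6507.
  t=0,j=0: stock 96.0000 → up 100.8000 (V=27.8070), down 70.0800 (V=12.1491). Price 25.3604; hedge Δ=0.5097, bond B=-23.5705.
The time-0 hedge costs 25.3604, which is the no-arbitrage price.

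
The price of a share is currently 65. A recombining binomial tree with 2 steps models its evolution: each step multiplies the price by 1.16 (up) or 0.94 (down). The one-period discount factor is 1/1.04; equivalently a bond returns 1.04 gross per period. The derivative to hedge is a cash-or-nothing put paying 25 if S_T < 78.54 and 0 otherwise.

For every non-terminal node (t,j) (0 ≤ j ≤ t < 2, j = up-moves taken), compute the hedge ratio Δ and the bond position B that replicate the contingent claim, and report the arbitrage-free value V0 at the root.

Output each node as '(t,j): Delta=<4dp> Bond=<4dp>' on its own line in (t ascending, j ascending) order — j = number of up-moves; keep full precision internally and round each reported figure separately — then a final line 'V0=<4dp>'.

(0,0): Delta=-0.7641 Bond=68.0045
(1,0): Delta=0.0000 Bond=24.0385
(1,1): Delta=-1.5071 Bond=126.7483
V0=18.3383

The replicating-portfolio and risk-neutral prices coincide; use p* = (1.04−0.94)/(1.16−0.94) = 0.4545 for the latter.
Payoff layer (t=2): V(2,0)=25.0000, V(2,1)=25.0000, V(2,2)=0.0000
  t=1,j=0: stock 61.1000 → up 70.8760 (V=25.0000), down 57.4340 (V=25.0000). Price 24.0385; hedge Δ=0.0000, bond B=24.0385.
  t=1,j=1: stock 75.4000 → up 87.4640 (V=0.0000), down 70.8760 (V=25.0000). Price 13.1119; hedge Δ=-1.5071, bond B=126.7483.
  t=0,j=0: stock 65.0000 → up 75.4000 (V=13.1119), down 61.1000 (V=24.0385). Price 18.3383; hedge Δ=-0.7641, bond B=68.0045.
The time-0 hedge costs 18.3383, which is the no-arbitrage price.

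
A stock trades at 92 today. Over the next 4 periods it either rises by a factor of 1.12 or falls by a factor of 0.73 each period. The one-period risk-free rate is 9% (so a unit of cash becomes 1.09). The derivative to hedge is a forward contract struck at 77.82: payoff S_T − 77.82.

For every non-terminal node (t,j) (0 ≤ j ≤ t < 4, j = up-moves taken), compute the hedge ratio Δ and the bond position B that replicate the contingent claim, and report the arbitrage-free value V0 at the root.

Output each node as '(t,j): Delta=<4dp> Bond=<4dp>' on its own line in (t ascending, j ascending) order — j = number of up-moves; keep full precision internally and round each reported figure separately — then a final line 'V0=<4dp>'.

The replicating-portfolio and risk-neutral prices coincide; use p* = (1.09−0.73)/(1.12−0.73) = 0.9231 for the latter.
Terminal values V(4,·): V(4,0)=-51.6936, V(4,1)=-37.7357, V(4,2)=-16.3208, V(4,3)=16.5350, V(4,4)=66.9438
Node (3,0) S=35.7896: V=(p*·-37.7357+(1−p*)·-51.6936)/1.09=-35.6049; Δ=(-37.7357−-51.6936)/(40.0843−26.1264)=1.0000; B=V−Δ·S=-71.3945
Node (3,1) S=54.9100: V=(p*·-16.3208+(1−p*)·-37.7357)/1.09=-16.4845; Δ=(-16.3208−-37.7357)/(61.4992−40.0843)=1.0000; B=V−Δ·S=-71.3945
Node (3,2) S=84.2455: V=(p*·16.5350+(1−p*)·-16.3208)/1.09=12.8510; Δ=(16.5350−-16.3208)/(94.3550−61.4992)=1.0000; B=V−Δ·S=-71.3945
Node (3,3) S=129.2534: V=(p*·66.9438+(1−p*)·16.5350)/1.09=57.8589; Δ=(66.9438−16.5350)/(144.7638−94.3550)=1.0000; B=V−Δ·S=-71.3945
Node (2,0) S=49.0268: V=(p*·-16.4845+(1−p*)·-35.6049)/1.09=-16.4727; Δ=(-16.4845−-35.6049)/(54.9100−35.7896)=1.0000; B=V−Δ·S=-65.4995
Node (2,1) S=75.2192: V=(p*·12.8510+(1−p*)·-16.4845)/1.09=9.7197; Δ=(12.8510−-16.4845)/(84.2455−54.9100)=1.0000; B=V−Δ·S=-65.4995
Node (2,2) S=115.4048: V=(p*·57.8589+(1−p*)·12.8510)/1.09=49.9053; Δ=(57.8589−12.8510)/(129.2534−84.2455)=1.0000; B=V−Δ·S=-65.4995
Node (1,0) S=67.1600: V=(p*·9.7197+(1−p*)·-16.4727)/1.09=7.0687; Δ=(9.7197−-16.4727)/(75.2192−49.0268)=1.0000; B=V−Δ·S=-60.0913
Node (1,1) S=103.0400: V=(p*·49.9053+(1−p*)·9.7197)/1.09=42.9487; Δ=(49.9053−9.7197)/(115.4048−75.2192)=1.0000; B=V−Δ·S=-60.0913
Node (0,0) S=92.0000: V=(p*·42.9487+(1−p*)·7.0687)/1.09=36.8704; Δ=(42.9487−7.0687)/(103.0400−67.1600)=1.0000; B=V−Δ·S=-55.1296
Self-financing check: at every node Δ·S+B equals the discounted successor values.

(0,0): Delta=1.0000 Bond=-55.1296
(1,0): Delta=1.0000 Bond=-60.0913
(1,1): Delta=1.0000 Bond=-60.0913
(2,0): Delta=1.0000 Bond=-65.4995
(2,1): Delta=1.0000 Bond=-65.4995
(2,2): Delta=1.0000 Bond=-65.4995
(3,0): Delta=1.0000 Bond=-71.3945
(3,1): Delta=1.0000 Bond=-71.3945
(3,2): Delta=1.0000 Bond=-71.3945
(3,3): Delta=1.0000 Bond=-71.3945
V0=36.8704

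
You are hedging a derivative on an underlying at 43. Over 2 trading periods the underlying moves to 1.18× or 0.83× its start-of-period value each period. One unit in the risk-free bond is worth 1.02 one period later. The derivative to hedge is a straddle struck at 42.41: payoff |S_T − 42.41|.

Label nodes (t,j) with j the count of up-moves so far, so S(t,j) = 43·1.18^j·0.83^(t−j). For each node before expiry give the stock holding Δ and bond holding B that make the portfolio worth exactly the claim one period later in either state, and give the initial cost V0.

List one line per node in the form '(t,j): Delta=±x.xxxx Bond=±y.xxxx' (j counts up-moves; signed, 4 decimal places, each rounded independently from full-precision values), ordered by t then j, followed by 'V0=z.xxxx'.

Since d<R<u, set p* = (R−d)/(u−d) = 0.5429; price each node as the discounted p*-expectation of its children.
At expiry t=2: V(2,0)=12.7873, V(2,1)=0.2958, V(2,2)=17.4632
  t=1,j=0: stock 35.6900 → up 42.1142 (V=0.2958), down 29.6227 (V=12.7873). Price 5.8884; hedge Δ=-1.0000, bond B=41.5784.
  t=1,j=1: stock 50.7400 → up 59.8732 (V=17.4632), down 42.1142 (V=0.2958). Price 9.4267; hedge Δ=0.9667, bond B=-39.6230.
  t=0,j=0: stock 43.0000 → up 50.7400 (V=9.4267), down 35.6900 (V=5.8884). Price 7.6561; hedge Δ=0.2351, bond B=-2.4533.
Root portfolio cost Δ·43+B reproduces V0=7.6561.

(0,0): Delta=0.2351 Bond=-2.4533
(1,0): Delta=-1.0000 Bond=41.5784
(1,1): Delta=0.9667 Bond=-39.6230
V0=7.6561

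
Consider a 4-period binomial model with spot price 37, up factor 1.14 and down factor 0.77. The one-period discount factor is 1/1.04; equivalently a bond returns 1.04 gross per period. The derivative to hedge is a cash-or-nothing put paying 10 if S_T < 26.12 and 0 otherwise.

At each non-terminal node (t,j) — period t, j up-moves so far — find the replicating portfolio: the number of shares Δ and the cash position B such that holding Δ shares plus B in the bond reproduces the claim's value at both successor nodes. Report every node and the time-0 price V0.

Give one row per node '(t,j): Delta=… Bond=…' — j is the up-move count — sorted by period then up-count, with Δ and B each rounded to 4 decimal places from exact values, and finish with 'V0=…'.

Risk-neutral probability p* = (R−d)/(u−d) = (1.04−0.77)/(1.14−0.77) = 0.7297.
At expiry t=4: V(4,0)=10.0000, V(4,1)=10.0000, V(4,2)=0.0000, V(4,3)=0.0000, V(4,4)=0.0000
Node (3,0) S=16.8917: V=(p*·10.0000+(1−p*)·10.0000)/1.04=9.6154; Δ=(10.0000−10.0000)/(19.2566−13.0066)=0.0000; B=V−Δ·S=9.6154
Node (3,1) S=25.0085: V=(p*·0.0000+(1−p*)·10.0000)/1.04=2.5988; Δ=(0.0000−10.0000)/(28.5097−19.2566)=-1.0807; B=V−Δ·S=29.6258
Node (3,2) S=37.0256: V=(p*·0.0000+(1−p*)·0.0000)/1.04=0.0000; Δ=(0.0000−0.0000)/(42.2092−28.5097)=0.0000; B=V−Δ·S=0.0000
Node (3,3) S=54.8171: V=(p*·0.0000+(1−p*)·0.0000)/1.04=0.0000; Δ=(0.0000−0.0000)/(62.4915−42.2092)=0.0000; B=V−Δ·S=0.0000
Node (2,0) S=21.9373: V=(p*·2.5988+(1−p*)·9.6154)/1.04=4.3222; Δ=(2.5988−9.6154)/(25.0085−16.8917)=-0.8645; B=V−Δ·S=23.2861
Node (2,1) S=32.4786: V=(p*·0.0000+(1−p*)·2.5988)/1.04=0.6754; Δ=(0.0000−2.5988)/(37.0256−25.0085)=-0.2163; B=V−Δ·S=7.6990
Node (2,2) S=48.0852: V=(p*·0.0000+(1−p*)·0.0000)/1.04=0.0000; Δ=(0.0000−0.0000)/(54.8171−37.0256)=0.0000; B=V−Δ·S=0.0000
Node (1,0) S=28.4900: V=(p*·0.6754+(1−p*)·4.3222)/1.04=1.5971; Δ=(0.6754−4.3222)/(32.4786−21.9373)=-0.3460; B=V−Δ·S=11.4536
Node (1,1) S=42.1800: V=(p*·0.0000+(1−p*)·0.6754)/1.04=0.1755; Δ=(0.0000−0.6754)/(48.0852−32.4786)=-0.0433; B=V−Δ·S=2.0008
Node (0,0) S=37.0000: V=(p*·0.1755+(1−p*)·1.5971)/1.04=0.5382; Δ=(0.1755−1.5971)/(42.1800−28.4900)=-0.1038; B=V−Δ·S=4.3804
Root portfolio cost Δ·37+B reproduces V0=0.5382.

(0,0): Delta=-0.1038 Bond=4.3804
(1,0): Delta=-0.3460 Bond=11.4536
(1,1): Delta=-0.0433 Bond=2.0008
(2,0): Delta=-0.8645 Bond=23.2861
(2,1): Delta=-0.2163 Bond=7.6990
(2,2): Delta=0.0000 Bond=0.0000
(3,0): Delta=0.0000 Bond=9.6154
(3,1): Delta=-1.0807 Bond=29.6258
(3,2): Delta=0.0000 Bond=0.0000
(3,3): Delta=0.0000 Bond=0.0000
V0=0.5382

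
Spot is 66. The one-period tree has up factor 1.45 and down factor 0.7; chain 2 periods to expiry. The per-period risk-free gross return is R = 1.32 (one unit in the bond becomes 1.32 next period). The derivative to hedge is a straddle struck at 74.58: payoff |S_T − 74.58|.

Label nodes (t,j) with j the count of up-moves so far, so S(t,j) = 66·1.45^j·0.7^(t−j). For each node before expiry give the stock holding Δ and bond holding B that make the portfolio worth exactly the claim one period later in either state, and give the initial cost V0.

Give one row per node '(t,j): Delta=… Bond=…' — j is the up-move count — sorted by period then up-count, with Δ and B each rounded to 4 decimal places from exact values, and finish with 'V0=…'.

Since d<R<u, set p* = (R−d)/(u−d) = 0.8267; price each node as the discounted p*-expectation of its children.
Terminal payoffs: V(2,0)=42.2400, V(2,1)=7.5900, V(2,2)=64.1850
Node (1,0) S=46.2000: V=(p*·7.5900+(1−p*)·42.2400)/1.32=10.3000; Δ=(7.5900−42.2400)/(66.9900−32.3400)=-1.0000; B=V−Δ·S=56.5000
Node (1,1) S=95.7000: V=(p*·64.1850+(1−p*)·7.5900)/1.32=41.1933; Δ=(64.1850−7.5900)/(138.7650−66.9900)=0.7885; B=V−Δ·S=-34.2667
Node (0,0) S=66.0000: V=(p*·41.1933+(1−p*)·10.3000)/1.32=27.1504; Δ=(41.1933−10.3000)/(95.7000−46.2000)=0.6241; B=V−Δ·S=-14.0407
Self-financing check: at every node Δ·S+B equals the discounted successor values.

(0,0): Delta=0.6241 Bond=-14.0407
(1,0): Delta=-1.0000 Bond=56.5000
(1,1): Delta=0.7885 Bond=-34.2667
V0=27.1504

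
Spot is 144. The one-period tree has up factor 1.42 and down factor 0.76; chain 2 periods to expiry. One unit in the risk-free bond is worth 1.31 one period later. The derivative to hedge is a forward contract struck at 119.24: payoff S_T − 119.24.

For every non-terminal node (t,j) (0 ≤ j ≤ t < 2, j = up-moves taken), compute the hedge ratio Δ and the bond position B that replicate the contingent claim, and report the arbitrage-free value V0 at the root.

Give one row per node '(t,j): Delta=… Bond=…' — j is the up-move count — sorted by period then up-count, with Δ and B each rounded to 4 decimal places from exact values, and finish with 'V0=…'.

(0,0): Delta=1.0000 Bond=-69.4831
(1,0): Delta=1.0000 Bond=-91.0229
(1,1): Delta=1.0000 Bond=-91.0229
V0=74.5169

The replicating-portfolio and risk-neutral prices coincide; use p* = (1.31−0.76)/(1.42−0.76) = 0.8333 for the latter.
Terminal payoffs: V(2,0)=-36.0656, V(2,1)=36.1648, V(2,2)=171.1216
Node (1,0) S=109.4400: V=(p*·36.1648+(1−p*)·-36.0656)/1.31=18.4171; Δ=(36.1648−-36.0656)/(155.4048−83.1744)=1.0000; B=V−Δ·S=-91.0229
Node (1,1) S=204.4800: V=(p*·171.1216+(1−p*)·36.1648)/1.31=113.4571; Δ=(171.1216−36.1648)/(290.3616−155.4048)=1.0000; B=V−Δ·S=-91.0229
Node (0,0) S=144.0000: V=(p*·113.4571+(1−p*)·18.4171)/1.31=74.5169; Δ=(113.4571−18.4171)/(204.4800−109.4400)=1.0000; B=V−Δ·S=-69.4831
Each (Δ,B) replicates both successor values, so the strategy is self-financing and V0 is arbitrage-free.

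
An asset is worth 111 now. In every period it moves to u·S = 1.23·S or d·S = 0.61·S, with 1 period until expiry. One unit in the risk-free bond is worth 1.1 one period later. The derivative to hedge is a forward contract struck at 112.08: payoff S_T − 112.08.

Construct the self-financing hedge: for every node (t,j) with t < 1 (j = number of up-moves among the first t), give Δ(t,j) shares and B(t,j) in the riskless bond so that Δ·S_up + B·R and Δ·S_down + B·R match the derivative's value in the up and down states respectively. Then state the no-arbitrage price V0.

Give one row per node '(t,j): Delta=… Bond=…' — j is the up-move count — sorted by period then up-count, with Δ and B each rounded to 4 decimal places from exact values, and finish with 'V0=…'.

(0,0): Delta=1.0000 Bond=-101.8909
V0=9.1091

Risk-neutral probability p* = (R−d)/(u−d) = (1.1−0.61)/(1.23−0.61) = 0.7903.
Terminal values V(1,·): V(1,0)=-44.3700, V(1,1)=24.4500
Node (0,0) S=111.0000: V=(p*·24.4500+(1−p*)·-44.3700)/1.1=9.1091; Δ=(24.4500−-44.3700)/(136.5300−67.7100)=1.0000; B=V−Δ·S=-101.8909
Root portfolio cost Δ·111+B reproduces V0=9.1091.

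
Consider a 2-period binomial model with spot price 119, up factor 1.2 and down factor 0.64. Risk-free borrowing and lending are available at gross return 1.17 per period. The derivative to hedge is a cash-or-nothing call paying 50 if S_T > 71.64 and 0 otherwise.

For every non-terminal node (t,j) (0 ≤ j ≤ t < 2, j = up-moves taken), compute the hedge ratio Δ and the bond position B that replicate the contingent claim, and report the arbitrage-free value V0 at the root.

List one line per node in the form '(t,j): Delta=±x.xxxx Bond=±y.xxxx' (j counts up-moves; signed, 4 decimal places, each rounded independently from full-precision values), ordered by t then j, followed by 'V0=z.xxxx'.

(0,0): Delta=0.0344 Bond=32.3327
(1,0): Delta=1.1723 Bond=-48.8400
(1,1): Delta=0.0000 Bond=42.7350
V0=36.4209

Under the risk-neutral measure, an up-move has probability p* = (R−d)/(u−d) = 0.9464 and values discount at R = 1.17.
Terminal payoffs: V(2,0)=0.0000, V(2,1)=50.0000, V(2,2)=50.0000
  t=1,j=0: stock 76.1600 → up 91.3920 (V=50.0000), down 48.7424 (V=0.0000). Price 40.4457; hedge Δ=1.1723, bond B=-48.8400.
  t=1,j=1: stock 142.8000 → up 171.3600 (V=50.0000), down 91.3920 (V=50.0000). Price 42.7350; hedge Δ=0.0000, bond B=42.7350.
  t=0,j=0: stock 119.0000 → up 142.8000 (V=42.7350), down 76.1600 (V=40.4457). Price 36.4209; hedge Δ=0.0344, bond B=32.3327.
Each (Δ,B) replicates both successor values, so the strategy is self-financing and V0 is arbitrage-free.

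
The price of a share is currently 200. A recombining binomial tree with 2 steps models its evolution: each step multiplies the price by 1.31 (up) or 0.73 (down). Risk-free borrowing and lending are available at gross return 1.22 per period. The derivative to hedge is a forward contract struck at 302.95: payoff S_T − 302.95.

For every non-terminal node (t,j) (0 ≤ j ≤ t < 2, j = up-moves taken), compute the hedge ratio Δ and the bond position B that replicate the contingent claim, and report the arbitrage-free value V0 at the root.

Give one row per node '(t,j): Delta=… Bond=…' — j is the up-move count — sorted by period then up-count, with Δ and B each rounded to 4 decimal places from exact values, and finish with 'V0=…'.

(0,0): Delta=1.0000 Bond=-203.5407
(1,0): Delta=1.0000 Bond=-248.3197
(1,1): Delta=1.0000 Bond=-248.3197
V0=-3.5407

Since d<R<u, set p* = (R−d)/(u−d) = 0.8448; price each node as the discounted p*-expectation of its children.
Terminal values V(2,·): V(2,0)=-196.3700, V(2,1)=-111.6900, V(2,2)=40.2700
(1,0): S=146.0000. Δ = (V_up−V_dn)/(S_up−S_dn) = (-111.6900−-196.3700)/(191.2600−106.5800) = 1.0000. V = [p*·-111.6900 + (1−p*)·-196.3700]/1.22 = -102.3197. B = V − Δ·S = -248.3197.
(1,1): S=262.0000. Δ = (V_up−V_dn)/(S_up−S_dn) = (40.2700−-111.6900)/(343.2200−191.2600) = 1.0000. V = [p*·40.2700 + (1−p*)·-111.6900]/1.22 = 13.6803. B = V − Δ·S = -248.3197.
(0,0): S=200.0000. Δ = (V_up−V_dn)/(S_up−S_dn) = (13.6803−-102.3197)/(262.0000−146.0000) = 1.0000. V = [p*·13.6803 + (1−p*)·-102.3197]/1.22 = -3.5407. B = V − Δ·S = -203.5407.
The time-0 hedge costs -3.5407, which is the no-arbitrage price.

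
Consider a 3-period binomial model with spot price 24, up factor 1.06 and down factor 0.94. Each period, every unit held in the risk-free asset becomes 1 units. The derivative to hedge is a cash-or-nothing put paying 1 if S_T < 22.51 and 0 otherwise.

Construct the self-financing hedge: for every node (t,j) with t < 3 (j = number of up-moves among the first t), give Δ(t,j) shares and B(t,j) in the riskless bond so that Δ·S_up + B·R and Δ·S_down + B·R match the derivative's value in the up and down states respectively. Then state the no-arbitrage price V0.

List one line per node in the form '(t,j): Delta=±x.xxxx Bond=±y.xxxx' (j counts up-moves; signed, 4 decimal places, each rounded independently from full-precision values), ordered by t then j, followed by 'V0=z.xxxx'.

The replicating-portfolio and risk-neutral prices coincide; use p* = (1−0.94)/(1.06−0.94) = 0.5000 for the latter.
Terminal payoffs: V(3,0)=1.0000, V(3,1)=1.0000, V(3,2)=0.0000, V(3,3)=0.0000
Node (2,0) S=21.2064: V=(p*·1.0000+(1−p*)·1.0000)/1=1.0000; Δ=(1.0000−1.0000)/(22.4788−19.9340)=0.0000; B=V−Δ·S=1.0000
Node (2,1) S=23.9136: V=(p*·0.0000+(1−p*)·1.0000)/1=0.5000; Δ=(0.0000−1.0000)/(25.3484−22.4788)=-0.3485; B=V−Δ·S=8.8333
Node (2,2) S=26.9664: V=(p*·0.0000+(1−p*)·0.0000)/1=0.0000; Δ=(0.0000−0.0000)/(28.5844−25.3484)=0.0000; B=V−Δ·S=0.0000
Node (1,0) S=22.5600: V=(p*·0.5000+(1−p*)·1.0000)/1=0.7500; Δ=(0.5000−1.0000)/(23.9136−21.2064)=-0.1847; B=V−Δ·S=4.9167
Node (1,1) S=25.4400: V=(p*·0.0000+(1−p*)·0.5000)/1=0.2500; Δ=(0.0000−0.5000)/(26.9664−23.9136)=-0.1638; B=V−Δ·S=4.4167
Node (0,0) S=24.0000: V=(p*·0.2500+(1−p*)·0.7500)/1=0.5000; Δ=(0.2500−0.7500)/(25.4400−22.5600)=-0.1736; B=V−Δ·S=4.6667
Each (Δ,B) replicates both successor values, so the strategy is self-financing and V0 is arbitrage-free.

(0,0): Delta=-0.1736 Bond=4.6667
(1,0): Delta=-0.1847 Bond=4.9167
(1,1): Delta=-0.1638 Bond=4.4167
(2,0): Delta=0.0000 Bond=1.0000
(2,1): Delta=-0.3485 Bond=8.8333
(2,2): Delta=0.0000 Bond=0.0000
V0=0.5000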